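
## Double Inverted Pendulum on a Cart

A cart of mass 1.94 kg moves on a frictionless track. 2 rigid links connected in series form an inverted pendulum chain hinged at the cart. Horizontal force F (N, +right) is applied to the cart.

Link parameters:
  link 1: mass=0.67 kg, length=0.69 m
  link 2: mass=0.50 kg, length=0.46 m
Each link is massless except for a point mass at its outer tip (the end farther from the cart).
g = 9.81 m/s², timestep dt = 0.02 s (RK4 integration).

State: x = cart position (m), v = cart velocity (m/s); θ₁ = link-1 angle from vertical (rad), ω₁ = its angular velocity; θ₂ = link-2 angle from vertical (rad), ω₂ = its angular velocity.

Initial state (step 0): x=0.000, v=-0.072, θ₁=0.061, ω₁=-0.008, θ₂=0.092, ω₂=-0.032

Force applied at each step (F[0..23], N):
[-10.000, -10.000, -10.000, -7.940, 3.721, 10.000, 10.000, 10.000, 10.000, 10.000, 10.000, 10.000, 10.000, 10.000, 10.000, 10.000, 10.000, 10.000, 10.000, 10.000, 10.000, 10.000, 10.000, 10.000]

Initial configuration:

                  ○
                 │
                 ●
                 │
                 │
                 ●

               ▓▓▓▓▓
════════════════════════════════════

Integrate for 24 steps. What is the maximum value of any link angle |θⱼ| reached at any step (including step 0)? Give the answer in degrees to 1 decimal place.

Answer: 8.7°

Derivation:
apply F[0]=-10.000 → step 1: x=-0.003, v=-0.182, θ₁=0.063, ω₁=0.163, θ₂=0.092, ω₂=-0.010
apply F[1]=-10.000 → step 2: x=-0.007, v=-0.293, θ₁=0.068, ω₁=0.335, θ₂=0.092, ω₂=0.009
apply F[2]=-10.000 → step 3: x=-0.014, v=-0.404, θ₁=0.076, ω₁=0.512, θ₂=0.092, ω₂=0.023
apply F[3]=-7.940 → step 4: x=-0.023, v=-0.494, θ₁=0.088, ω₁=0.664, θ₂=0.092, ω₂=0.030
apply F[4]=+3.721 → step 5: x=-0.033, v=-0.467, θ₁=0.101, ω₁=0.652, θ₂=0.093, ω₂=0.029
apply F[5]=+10.000 → step 6: x=-0.041, v=-0.377, θ₁=0.113, ω₁=0.555, θ₂=0.094, ω₂=0.019
apply F[6]=+10.000 → step 7: x=-0.048, v=-0.288, θ₁=0.123, ω₁=0.466, θ₂=0.094, ω₂=0.000
apply F[7]=+10.000 → step 8: x=-0.053, v=-0.200, θ₁=0.132, ω₁=0.384, θ₂=0.094, ω₂=-0.026
apply F[8]=+10.000 → step 9: x=-0.056, v=-0.114, θ₁=0.139, ω₁=0.307, θ₂=0.093, ω₂=-0.059
apply F[9]=+10.000 → step 10: x=-0.057, v=-0.028, θ₁=0.144, ω₁=0.236, θ₂=0.091, ω₂=-0.097
apply F[10]=+10.000 → step 11: x=-0.057, v=0.057, θ₁=0.148, ω₁=0.167, θ₂=0.089, ω₂=-0.141
apply F[11]=+10.000 → step 12: x=-0.055, v=0.141, θ₁=0.151, ω₁=0.102, θ₂=0.085, ω₂=-0.189
apply F[12]=+10.000 → step 13: x=-0.051, v=0.226, θ₁=0.152, ω₁=0.039, θ₂=0.081, ω₂=-0.242
apply F[13]=+10.000 → step 14: x=-0.046, v=0.310, θ₁=0.152, ω₁=-0.022, θ₂=0.076, ω₂=-0.300
apply F[14]=+10.000 → step 15: x=-0.039, v=0.394, θ₁=0.151, ω₁=-0.082, θ₂=0.069, ω₂=-0.362
apply F[15]=+10.000 → step 16: x=-0.030, v=0.479, θ₁=0.149, ω₁=-0.142, θ₂=0.061, ω₂=-0.428
apply F[16]=+10.000 → step 17: x=-0.020, v=0.564, θ₁=0.146, ω₁=-0.203, θ₂=0.052, ω₂=-0.498
apply F[17]=+10.000 → step 18: x=-0.008, v=0.650, θ₁=0.141, ω₁=-0.264, θ₂=0.041, ω₂=-0.572
apply F[18]=+10.000 → step 19: x=0.006, v=0.736, θ₁=0.135, ω₁=-0.327, θ₂=0.029, ω₂=-0.650
apply F[19]=+10.000 → step 20: x=0.022, v=0.823, θ₁=0.128, ω₁=-0.392, θ₂=0.015, ω₂=-0.733
apply F[20]=+10.000 → step 21: x=0.039, v=0.912, θ₁=0.119, ω₁=-0.459, θ₂=-0.000, ω₂=-0.821
apply F[21]=+10.000 → step 22: x=0.058, v=1.001, θ₁=0.109, ω₁=-0.530, θ₂=-0.018, ω₂=-0.912
apply F[22]=+10.000 → step 23: x=0.079, v=1.092, θ₁=0.098, ω₁=-0.606, θ₂=-0.037, ω₂=-1.008
apply F[23]=+10.000 → step 24: x=0.102, v=1.185, θ₁=0.085, ω₁=-0.686, θ₂=-0.058, ω₂=-1.109
Max |angle| over trajectory = 0.152 rad = 8.7°.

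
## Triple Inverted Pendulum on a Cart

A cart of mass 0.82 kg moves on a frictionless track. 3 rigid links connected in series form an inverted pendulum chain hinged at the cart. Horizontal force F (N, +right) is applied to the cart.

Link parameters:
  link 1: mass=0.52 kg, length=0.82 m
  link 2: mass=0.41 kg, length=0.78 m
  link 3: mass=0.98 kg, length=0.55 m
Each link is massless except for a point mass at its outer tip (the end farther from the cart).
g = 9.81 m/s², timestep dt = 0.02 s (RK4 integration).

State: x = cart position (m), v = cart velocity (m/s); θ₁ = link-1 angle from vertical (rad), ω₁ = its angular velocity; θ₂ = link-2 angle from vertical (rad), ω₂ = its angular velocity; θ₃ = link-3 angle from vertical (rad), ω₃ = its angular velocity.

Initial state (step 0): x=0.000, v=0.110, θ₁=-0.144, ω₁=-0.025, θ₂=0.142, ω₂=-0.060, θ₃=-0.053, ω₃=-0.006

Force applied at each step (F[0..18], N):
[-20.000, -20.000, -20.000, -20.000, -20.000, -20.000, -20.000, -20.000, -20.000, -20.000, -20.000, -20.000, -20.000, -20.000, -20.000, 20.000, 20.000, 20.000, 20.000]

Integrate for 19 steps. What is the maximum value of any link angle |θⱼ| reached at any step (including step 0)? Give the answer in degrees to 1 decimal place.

Answer: 71.4°

Derivation:
apply F[0]=-20.000 → step 1: x=-0.002, v=-0.312, θ₁=-0.141, ω₁=0.278, θ₂=0.145, ω₂=0.314, θ₃=-0.055, ω₃=-0.230
apply F[1]=-20.000 → step 2: x=-0.012, v=-0.738, θ₁=-0.133, ω₁=0.596, θ₂=0.155, ω₂=0.680, θ₃=-0.062, ω₃=-0.456
apply F[2]=-20.000 → step 3: x=-0.032, v=-1.174, θ₁=-0.117, ω₁=0.944, θ₂=0.172, ω₂=1.026, θ₃=-0.074, ω₃=-0.682
apply F[3]=-20.000 → step 4: x=-0.060, v=-1.623, θ₁=-0.095, ω₁=1.339, θ₂=0.195, ω₂=1.335, θ₃=-0.089, ω₃=-0.898
apply F[4]=-20.000 → step 5: x=-0.097, v=-2.088, θ₁=-0.063, ω₁=1.792, θ₂=0.225, ω₂=1.584, θ₃=-0.109, ω₃=-1.084
apply F[5]=-20.000 → step 6: x=-0.143, v=-2.567, θ₁=-0.023, ω₁=2.311, θ₂=0.258, ω₂=1.746, θ₃=-0.132, ω₃=-1.211
apply F[6]=-20.000 → step 7: x=-0.199, v=-3.055, θ₁=0.029, ω₁=2.894, θ₂=0.294, ω₂=1.796, θ₃=-0.157, ω₃=-1.242
apply F[7]=-20.000 → step 8: x=-0.265, v=-3.538, θ₁=0.094, ω₁=3.526, θ₂=0.329, ω₂=1.713, θ₃=-0.181, ω₃=-1.138
apply F[8]=-20.000 → step 9: x=-0.341, v=-3.997, θ₁=0.171, ω₁=4.172, θ₂=0.361, ω₂=1.497, θ₃=-0.201, ω₃=-0.859
apply F[9]=-20.000 → step 10: x=-0.425, v=-4.403, θ₁=0.260, ω₁=4.780, θ₂=0.388, ω₂=1.176, θ₃=-0.214, ω₃=-0.381
apply F[10]=-20.000 → step 11: x=-0.516, v=-4.729, θ₁=0.361, ω₁=5.285, θ₂=0.408, ω₂=0.810, θ₃=-0.215, ω₃=0.292
apply F[11]=-20.000 → step 12: x=-0.613, v=-4.958, θ₁=0.471, ω₁=5.636, θ₂=0.421, ω₂=0.478, θ₃=-0.202, ω₃=1.111
apply F[12]=-20.000 → step 13: x=-0.714, v=-5.094, θ₁=0.585, ω₁=5.817, θ₂=0.428, ω₂=0.250, θ₃=-0.171, ω₃=1.994
apply F[13]=-20.000 → step 14: x=-0.817, v=-5.159, θ₁=0.702, ω₁=5.847, θ₂=0.432, ω₂=0.160, θ₃=-0.122, ω₃=2.858
apply F[14]=-20.000 → step 15: x=-0.920, v=-5.180, θ₁=0.818, ω₁=5.765, θ₂=0.435, ω₂=0.210, θ₃=-0.057, ω₃=3.640
apply F[15]=+20.000 → step 16: x=-1.018, v=-4.650, θ₁=0.931, ω₁=5.477, θ₂=0.439, ω₂=0.145, θ₃=0.017, ω₃=3.756
apply F[16]=+20.000 → step 17: x=-1.106, v=-4.152, θ₁=1.038, ω₁=5.289, θ₂=0.441, ω₂=0.072, θ₃=0.093, ω₃=3.826
apply F[17]=+20.000 → step 18: x=-1.185, v=-3.672, θ₁=1.143, ω₁=5.181, θ₂=0.442, ω₂=-0.007, θ₃=0.170, ω₃=3.873
apply F[18]=+20.000 → step 19: x=-1.253, v=-3.200, θ₁=1.246, ω₁=5.136, θ₂=0.441, ω₂=-0.082, θ₃=0.248, ω₃=3.909
Max |angle| over trajectory = 1.246 rad = 71.4°.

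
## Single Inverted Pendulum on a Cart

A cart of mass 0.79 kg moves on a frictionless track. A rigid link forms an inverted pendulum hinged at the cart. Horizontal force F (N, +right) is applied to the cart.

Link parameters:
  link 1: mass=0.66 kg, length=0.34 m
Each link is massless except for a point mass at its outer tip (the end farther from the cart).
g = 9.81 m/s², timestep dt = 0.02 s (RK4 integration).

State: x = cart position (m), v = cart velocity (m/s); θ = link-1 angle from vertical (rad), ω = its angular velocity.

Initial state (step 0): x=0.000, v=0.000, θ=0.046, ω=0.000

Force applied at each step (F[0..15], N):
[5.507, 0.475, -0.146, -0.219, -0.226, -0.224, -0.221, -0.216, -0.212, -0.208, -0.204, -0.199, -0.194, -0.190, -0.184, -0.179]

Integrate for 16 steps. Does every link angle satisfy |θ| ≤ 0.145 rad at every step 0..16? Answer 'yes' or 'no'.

apply F[0]=+5.507 → step 1: x=0.001, v=0.132, θ=0.042, ω=-0.362
apply F[1]=+0.475 → step 2: x=0.004, v=0.138, θ=0.035, ω=-0.356
apply F[2]=-0.146 → step 3: x=0.007, v=0.129, θ=0.029, ω=-0.312
apply F[3]=-0.219 → step 4: x=0.009, v=0.119, θ=0.023, ω=-0.268
apply F[4]=-0.226 → step 5: x=0.011, v=0.110, θ=0.018, ω=-0.230
apply F[5]=-0.224 → step 6: x=0.014, v=0.102, θ=0.014, ω=-0.197
apply F[6]=-0.221 → step 7: x=0.016, v=0.094, θ=0.010, ω=-0.168
apply F[7]=-0.216 → step 8: x=0.017, v=0.087, θ=0.007, ω=-0.143
apply F[8]=-0.212 → step 9: x=0.019, v=0.081, θ=0.004, ω=-0.122
apply F[9]=-0.208 → step 10: x=0.021, v=0.075, θ=0.002, ω=-0.103
apply F[10]=-0.204 → step 11: x=0.022, v=0.070, θ=0.000, ω=-0.087
apply F[11]=-0.199 → step 12: x=0.023, v=0.065, θ=-0.002, ω=-0.073
apply F[12]=-0.194 → step 13: x=0.025, v=0.061, θ=-0.003, ω=-0.061
apply F[13]=-0.190 → step 14: x=0.026, v=0.056, θ=-0.004, ω=-0.050
apply F[14]=-0.184 → step 15: x=0.027, v=0.052, θ=-0.005, ω=-0.041
apply F[15]=-0.179 → step 16: x=0.028, v=0.049, θ=-0.006, ω=-0.033
Max |angle| over trajectory = 0.046 rad; bound = 0.145 → within bound.

Answer: yes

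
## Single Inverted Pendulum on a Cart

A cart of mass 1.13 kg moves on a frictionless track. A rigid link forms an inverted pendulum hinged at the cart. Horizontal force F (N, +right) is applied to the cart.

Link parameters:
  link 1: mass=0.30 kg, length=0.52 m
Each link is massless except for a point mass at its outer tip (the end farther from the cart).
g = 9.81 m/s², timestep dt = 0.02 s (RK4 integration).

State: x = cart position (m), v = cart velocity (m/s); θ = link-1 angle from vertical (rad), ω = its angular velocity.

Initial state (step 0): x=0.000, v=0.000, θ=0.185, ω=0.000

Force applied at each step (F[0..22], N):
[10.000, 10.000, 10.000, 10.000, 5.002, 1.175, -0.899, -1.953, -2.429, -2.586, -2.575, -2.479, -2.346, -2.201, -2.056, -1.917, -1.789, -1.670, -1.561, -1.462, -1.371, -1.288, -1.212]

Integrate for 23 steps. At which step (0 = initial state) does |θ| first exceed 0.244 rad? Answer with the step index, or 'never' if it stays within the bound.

apply F[0]=+10.000 → step 1: x=0.002, v=0.166, θ=0.183, ω=-0.245
apply F[1]=+10.000 → step 2: x=0.007, v=0.333, θ=0.175, ω=-0.493
apply F[2]=+10.000 → step 3: x=0.015, v=0.500, θ=0.163, ω=-0.746
apply F[3]=+10.000 → step 4: x=0.027, v=0.668, θ=0.145, ω=-1.008
apply F[4]=+5.002 → step 5: x=0.041, v=0.750, θ=0.124, ω=-1.113
apply F[5]=+1.175 → step 6: x=0.056, v=0.765, θ=0.102, ω=-1.100
apply F[6]=-0.899 → step 7: x=0.071, v=0.745, θ=0.081, ω=-1.026
apply F[7]=-1.953 → step 8: x=0.086, v=0.707, θ=0.061, ω=-0.927
apply F[8]=-2.429 → step 9: x=0.099, v=0.661, θ=0.044, ω=-0.819
apply F[9]=-2.586 → step 10: x=0.112, v=0.614, θ=0.028, ω=-0.714
apply F[10]=-2.575 → step 11: x=0.124, v=0.567, θ=0.015, ω=-0.617
apply F[11]=-2.479 → step 12: x=0.135, v=0.523, θ=0.004, ω=-0.528
apply F[12]=-2.346 → step 13: x=0.145, v=0.481, θ=-0.006, ω=-0.449
apply F[13]=-2.201 → step 14: x=0.154, v=0.443, θ=-0.014, ω=-0.379
apply F[14]=-2.056 → step 15: x=0.163, v=0.407, θ=-0.021, ω=-0.317
apply F[15]=-1.917 → step 16: x=0.170, v=0.375, θ=-0.027, ω=-0.263
apply F[16]=-1.789 → step 17: x=0.178, v=0.345, θ=-0.032, ω=-0.217
apply F[17]=-1.670 → step 18: x=0.184, v=0.317, θ=-0.036, ω=-0.176
apply F[18]=-1.561 → step 19: x=0.190, v=0.291, θ=-0.039, ω=-0.141
apply F[19]=-1.462 → step 20: x=0.196, v=0.267, θ=-0.041, ω=-0.110
apply F[20]=-1.371 → step 21: x=0.201, v=0.245, θ=-0.043, ω=-0.084
apply F[21]=-1.288 → step 22: x=0.206, v=0.225, θ=-0.045, ω=-0.061
apply F[22]=-1.212 → step 23: x=0.210, v=0.206, θ=-0.046, ω=-0.042
max |θ| = 0.185 ≤ 0.244 over all 24 states.

Answer: never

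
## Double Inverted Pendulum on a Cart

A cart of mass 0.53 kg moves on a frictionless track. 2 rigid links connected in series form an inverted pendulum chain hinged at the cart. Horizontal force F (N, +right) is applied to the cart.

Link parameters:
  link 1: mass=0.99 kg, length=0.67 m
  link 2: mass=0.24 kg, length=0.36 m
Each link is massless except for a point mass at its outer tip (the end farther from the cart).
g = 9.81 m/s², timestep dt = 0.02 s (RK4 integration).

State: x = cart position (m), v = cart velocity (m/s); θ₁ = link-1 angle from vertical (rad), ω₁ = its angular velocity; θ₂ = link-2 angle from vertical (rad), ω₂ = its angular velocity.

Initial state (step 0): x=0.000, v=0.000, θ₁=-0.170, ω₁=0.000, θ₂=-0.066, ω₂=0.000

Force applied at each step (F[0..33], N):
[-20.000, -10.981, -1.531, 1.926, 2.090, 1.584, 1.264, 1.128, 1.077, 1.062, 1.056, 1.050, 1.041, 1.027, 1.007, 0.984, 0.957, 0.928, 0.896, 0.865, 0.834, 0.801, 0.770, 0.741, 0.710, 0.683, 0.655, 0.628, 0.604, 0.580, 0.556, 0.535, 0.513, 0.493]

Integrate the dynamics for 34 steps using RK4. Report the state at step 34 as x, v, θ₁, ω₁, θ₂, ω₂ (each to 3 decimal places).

apply F[0]=-20.000 → step 1: x=-0.006, v=-0.641, θ₁=-0.161, ω₁=0.883, θ₂=-0.065, ω₂=0.103
apply F[1]=-10.981 → step 2: x=-0.023, v=-0.976, θ₁=-0.139, ω₁=1.326, θ₂=-0.062, ω₂=0.172
apply F[2]=-1.531 → step 3: x=-0.042, v=-0.983, θ₁=-0.113, ω₁=1.297, θ₂=-0.058, ω₂=0.211
apply F[3]=+1.926 → step 4: x=-0.061, v=-0.872, θ₁=-0.089, ω₁=1.100, θ₂=-0.054, ω₂=0.236
apply F[4]=+2.090 → step 5: x=-0.077, v=-0.762, θ₁=-0.069, ω₁=0.911, θ₂=-0.049, ω₂=0.252
apply F[5]=+1.584 → step 6: x=-0.091, v=-0.676, θ₁=-0.052, ω₁=0.765, θ₂=-0.044, ω₂=0.261
apply F[6]=+1.264 → step 7: x=-0.104, v=-0.609, θ₁=-0.038, ω₁=0.652, θ₂=-0.039, ω₂=0.264
apply F[7]=+1.128 → step 8: x=-0.116, v=-0.553, θ₁=-0.026, ω₁=0.558, θ₂=-0.033, ω₂=0.261
apply F[8]=+1.077 → step 9: x=-0.126, v=-0.503, θ₁=-0.016, ω₁=0.479, θ₂=-0.028, ω₂=0.254
apply F[9]=+1.062 → step 10: x=-0.136, v=-0.458, θ₁=-0.007, ω₁=0.409, θ₂=-0.023, ω₂=0.245
apply F[10]=+1.056 → step 11: x=-0.145, v=-0.417, θ₁=0.001, ω₁=0.348, θ₂=-0.018, ω₂=0.233
apply F[11]=+1.050 → step 12: x=-0.153, v=-0.379, θ₁=0.007, ω₁=0.294, θ₂=-0.014, ω₂=0.219
apply F[12]=+1.041 → step 13: x=-0.160, v=-0.344, θ₁=0.013, ω₁=0.247, θ₂=-0.010, ω₂=0.205
apply F[13]=+1.027 → step 14: x=-0.166, v=-0.312, θ₁=0.017, ω₁=0.205, θ₂=-0.006, ω₂=0.190
apply F[14]=+1.007 → step 15: x=-0.172, v=-0.283, θ₁=0.021, ω₁=0.168, θ₂=-0.002, ω₂=0.174
apply F[15]=+0.984 → step 16: x=-0.178, v=-0.256, θ₁=0.024, ω₁=0.136, θ₂=0.001, ω₂=0.159
apply F[16]=+0.957 → step 17: x=-0.183, v=-0.231, θ₁=0.026, ω₁=0.108, θ₂=0.004, ω₂=0.144
apply F[17]=+0.928 → step 18: x=-0.187, v=-0.209, θ₁=0.028, ω₁=0.084, θ₂=0.007, ω₂=0.129
apply F[18]=+0.896 → step 19: x=-0.191, v=-0.188, θ₁=0.030, ω₁=0.064, θ₂=0.010, ω₂=0.115
apply F[19]=+0.865 → step 20: x=-0.195, v=-0.169, θ₁=0.031, ω₁=0.046, θ₂=0.012, ω₂=0.102
apply F[20]=+0.834 → step 21: x=-0.198, v=-0.152, θ₁=0.032, ω₁=0.030, θ₂=0.014, ω₂=0.089
apply F[21]=+0.801 → step 22: x=-0.201, v=-0.136, θ₁=0.032, ω₁=0.017, θ₂=0.015, ω₂=0.078
apply F[22]=+0.770 → step 23: x=-0.203, v=-0.122, θ₁=0.032, ω₁=0.007, θ₂=0.017, ω₂=0.067
apply F[23]=+0.741 → step 24: x=-0.206, v=-0.109, θ₁=0.032, ω₁=-0.003, θ₂=0.018, ω₂=0.057
apply F[24]=+0.710 → step 25: x=-0.208, v=-0.097, θ₁=0.032, ω₁=-0.010, θ₂=0.019, ω₂=0.047
apply F[25]=+0.683 → step 26: x=-0.209, v=-0.085, θ₁=0.032, ω₁=-0.017, θ₂=0.020, ω₂=0.039
apply F[26]=+0.655 → step 27: x=-0.211, v=-0.075, θ₁=0.032, ω₁=-0.022, θ₂=0.021, ω₂=0.031
apply F[27]=+0.628 → step 28: x=-0.212, v=-0.066, θ₁=0.031, ω₁=-0.026, θ₂=0.021, ω₂=0.024
apply F[28]=+0.604 → step 29: x=-0.214, v=-0.057, θ₁=0.030, ω₁=-0.030, θ₂=0.022, ω₂=0.018
apply F[29]=+0.580 → step 30: x=-0.215, v=-0.049, θ₁=0.030, ω₁=-0.032, θ₂=0.022, ω₂=0.012
apply F[30]=+0.556 → step 31: x=-0.216, v=-0.041, θ₁=0.029, ω₁=-0.034, θ₂=0.022, ω₂=0.007
apply F[31]=+0.535 → step 32: x=-0.216, v=-0.034, θ₁=0.028, ω₁=-0.036, θ₂=0.022, ω₂=0.002
apply F[32]=+0.513 → step 33: x=-0.217, v=-0.028, θ₁=0.028, ω₁=-0.037, θ₂=0.022, ω₂=-0.002
apply F[33]=+0.493 → step 34: x=-0.217, v=-0.021, θ₁=0.027, ω₁=-0.038, θ₂=0.022, ω₂=-0.006

Answer: x=-0.217, v=-0.021, θ₁=0.027, ω₁=-0.038, θ₂=0.022, ω₂=-0.006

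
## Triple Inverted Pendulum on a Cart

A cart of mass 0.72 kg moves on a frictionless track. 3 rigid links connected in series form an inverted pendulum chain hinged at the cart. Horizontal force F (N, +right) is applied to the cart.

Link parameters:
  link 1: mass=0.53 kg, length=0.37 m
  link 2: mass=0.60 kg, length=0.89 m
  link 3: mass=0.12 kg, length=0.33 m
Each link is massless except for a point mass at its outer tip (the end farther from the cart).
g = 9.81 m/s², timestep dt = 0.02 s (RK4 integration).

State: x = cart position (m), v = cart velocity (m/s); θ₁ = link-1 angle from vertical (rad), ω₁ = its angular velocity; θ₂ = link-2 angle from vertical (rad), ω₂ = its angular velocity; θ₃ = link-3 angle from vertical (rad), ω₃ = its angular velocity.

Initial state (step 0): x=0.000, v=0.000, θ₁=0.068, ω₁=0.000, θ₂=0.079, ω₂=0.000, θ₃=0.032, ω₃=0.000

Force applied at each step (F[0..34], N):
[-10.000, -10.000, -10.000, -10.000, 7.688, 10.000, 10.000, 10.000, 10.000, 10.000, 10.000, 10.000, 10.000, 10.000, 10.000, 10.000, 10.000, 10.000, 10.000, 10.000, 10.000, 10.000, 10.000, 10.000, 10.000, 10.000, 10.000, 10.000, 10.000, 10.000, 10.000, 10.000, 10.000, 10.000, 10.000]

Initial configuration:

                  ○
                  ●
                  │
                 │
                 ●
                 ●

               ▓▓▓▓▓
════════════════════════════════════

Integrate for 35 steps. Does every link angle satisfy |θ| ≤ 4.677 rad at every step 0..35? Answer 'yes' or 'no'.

Answer: yes

Derivation:
apply F[0]=-10.000 → step 1: x=-0.003, v=-0.299, θ₁=0.076, ω₁=0.838, θ₂=0.079, ω₂=0.006, θ₃=0.032, ω₃=-0.030
apply F[1]=-10.000 → step 2: x=-0.012, v=-0.600, θ₁=0.102, ω₁=1.701, θ₂=0.079, ω₂=0.004, θ₃=0.031, ω₃=-0.057
apply F[2]=-10.000 → step 3: x=-0.027, v=-0.904, θ₁=0.145, ω₁=2.598, θ₂=0.079, ω₂=-0.008, θ₃=0.029, ω₃=-0.079
apply F[3]=-10.000 → step 4: x=-0.048, v=-1.203, θ₁=0.206, ω₁=3.508, θ₂=0.079, ω₂=-0.024, θ₃=0.028, ω₃=-0.092
apply F[4]=+7.688 → step 5: x=-0.071, v=-1.046, θ₁=0.274, ω₁=3.302, θ₂=0.078, ω₂=-0.082, θ₃=0.026, ω₃=-0.117
apply F[5]=+10.000 → step 6: x=-0.089, v=-0.851, θ₁=0.337, ω₁=3.089, θ₂=0.075, ω₂=-0.175, θ₃=0.023, ω₃=-0.146
apply F[6]=+10.000 → step 7: x=-0.105, v=-0.673, θ₁=0.398, ω₁=2.994, θ₂=0.071, ω₂=-0.297, θ₃=0.020, ω₃=-0.175
apply F[7]=+10.000 → step 8: x=-0.116, v=-0.506, θ₁=0.458, ω₁=2.989, θ₂=0.063, ω₂=-0.439, θ₃=0.016, ω₃=-0.201
apply F[8]=+10.000 → step 9: x=-0.125, v=-0.346, θ₁=0.518, ω₁=3.052, θ₂=0.053, ω₂=-0.597, θ₃=0.012, ω₃=-0.222
apply F[9]=+10.000 → step 10: x=-0.130, v=-0.188, θ₁=0.580, ω₁=3.163, θ₂=0.039, ω₂=-0.765, θ₃=0.007, ω₃=-0.237
apply F[10]=+10.000 → step 11: x=-0.133, v=-0.029, θ₁=0.645, ω₁=3.306, θ₂=0.022, ω₂=-0.938, θ₃=0.002, ω₃=-0.246
apply F[11]=+10.000 → step 12: x=-0.131, v=0.133, θ₁=0.712, ω₁=3.468, θ₂=0.002, ω₂=-1.111, θ₃=-0.003, ω₃=-0.249
apply F[12]=+10.000 → step 13: x=-0.127, v=0.300, θ₁=0.783, ω₁=3.641, θ₂=-0.022, ω₂=-1.282, θ₃=-0.008, ω₃=-0.249
apply F[13]=+10.000 → step 14: x=-0.119, v=0.474, θ₁=0.858, ω₁=3.819, θ₂=-0.049, ω₂=-1.446, θ₃=-0.013, ω₃=-0.245
apply F[14]=+10.000 → step 15: x=-0.108, v=0.655, θ₁=0.936, ω₁=3.999, θ₂=-0.080, ω₂=-1.601, θ₃=-0.017, ω₃=-0.241
apply F[15]=+10.000 → step 16: x=-0.093, v=0.843, θ₁=1.018, ω₁=4.182, θ₂=-0.113, ω₂=-1.747, θ₃=-0.022, ω₃=-0.239
apply F[16]=+10.000 → step 17: x=-0.074, v=1.038, θ₁=1.104, ω₁=4.371, θ₂=-0.150, ω₂=-1.881, θ₃=-0.027, ω₃=-0.240
apply F[17]=+10.000 → step 18: x=-0.052, v=1.241, θ₁=1.193, ω₁=4.571, θ₂=-0.189, ω₂=-2.002, θ₃=-0.032, ω₃=-0.249
apply F[18]=+10.000 → step 19: x=-0.025, v=1.451, θ₁=1.287, ω₁=4.789, θ₂=-0.230, ω₂=-2.109, θ₃=-0.037, ω₃=-0.266
apply F[19]=+10.000 → step 20: x=0.006, v=1.671, θ₁=1.385, ω₁=5.037, θ₂=-0.273, ω₂=-2.198, θ₃=-0.043, ω₃=-0.293
apply F[20]=+10.000 → step 21: x=0.042, v=1.901, θ₁=1.488, ω₁=5.327, θ₂=-0.317, ω₂=-2.268, θ₃=-0.049, ω₃=-0.331
apply F[21]=+10.000 → step 22: x=0.083, v=2.145, θ₁=1.598, ω₁=5.681, θ₂=-0.363, ω₂=-2.314, θ₃=-0.056, ω₃=-0.377
apply F[22]=+10.000 → step 23: x=0.128, v=2.411, θ₁=1.716, ω₁=6.129, θ₂=-0.410, ω₂=-2.328, θ₃=-0.064, ω₃=-0.428
apply F[23]=+10.000 → step 24: x=0.179, v=2.708, θ₁=1.844, ω₁=6.717, θ₂=-0.456, ω₂=-2.301, θ₃=-0.073, ω₃=-0.471
apply F[24]=+10.000 → step 25: x=0.237, v=3.058, θ₁=1.986, ω₁=7.519, θ₂=-0.502, ω₂=-2.222, θ₃=-0.082, ω₃=-0.479
apply F[25]=+10.000 → step 26: x=0.302, v=3.498, θ₁=2.147, ω₁=8.655, θ₂=-0.545, ω₂=-2.081, θ₃=-0.091, ω₃=-0.393
apply F[26]=+10.000 → step 27: x=0.378, v=4.096, θ₁=2.336, ω₁=10.297, θ₂=-0.584, ω₂=-1.900, θ₃=-0.097, ω₃=-0.075
apply F[27]=+10.000 → step 28: x=0.468, v=4.940, θ₁=2.563, ω₁=12.522, θ₂=-0.621, ω₂=-1.842, θ₃=-0.091, ω₃=0.779
apply F[28]=+10.000 → step 29: x=0.577, v=5.934, θ₁=2.835, ω₁=14.493, θ₂=-0.663, ω₂=-2.465, θ₃=-0.059, ω₃=2.533
apply F[29]=+10.000 → step 30: x=0.702, v=6.534, θ₁=3.129, ω₁=14.585, θ₂=-0.727, ω₂=-4.075, θ₃=0.012, ω₃=4.478
apply F[30]=+10.000 → step 31: x=0.834, v=6.635, θ₁=3.414, ω₁=13.926, θ₂=-0.826, ω₂=-5.809, θ₃=0.112, ω₃=5.301
apply F[31]=+10.000 → step 32: x=0.966, v=6.479, θ₁=3.691, ω₁=13.893, θ₂=-0.958, ω₂=-7.368, θ₃=0.215, ω₃=4.799
apply F[32]=+10.000 → step 33: x=1.092, v=6.048, θ₁=3.975, ω₁=14.696, θ₂=-1.121, ω₂=-8.978, θ₃=0.294, ω₃=2.820
apply F[33]=+10.000 → step 34: x=1.204, v=5.094, θ₁=4.283, ω₁=16.169, θ₂=-1.318, ω₂=-10.744, θ₃=0.314, ω₃=-1.337
apply F[34]=+10.000 → step 35: x=1.290, v=3.345, θ₁=4.619, ω₁=17.131, θ₂=-1.548, ω₂=-11.981, θ₃=0.221, ω₃=-8.307
Max |angle| over trajectory = 4.619 rad; bound = 4.677 → within bound.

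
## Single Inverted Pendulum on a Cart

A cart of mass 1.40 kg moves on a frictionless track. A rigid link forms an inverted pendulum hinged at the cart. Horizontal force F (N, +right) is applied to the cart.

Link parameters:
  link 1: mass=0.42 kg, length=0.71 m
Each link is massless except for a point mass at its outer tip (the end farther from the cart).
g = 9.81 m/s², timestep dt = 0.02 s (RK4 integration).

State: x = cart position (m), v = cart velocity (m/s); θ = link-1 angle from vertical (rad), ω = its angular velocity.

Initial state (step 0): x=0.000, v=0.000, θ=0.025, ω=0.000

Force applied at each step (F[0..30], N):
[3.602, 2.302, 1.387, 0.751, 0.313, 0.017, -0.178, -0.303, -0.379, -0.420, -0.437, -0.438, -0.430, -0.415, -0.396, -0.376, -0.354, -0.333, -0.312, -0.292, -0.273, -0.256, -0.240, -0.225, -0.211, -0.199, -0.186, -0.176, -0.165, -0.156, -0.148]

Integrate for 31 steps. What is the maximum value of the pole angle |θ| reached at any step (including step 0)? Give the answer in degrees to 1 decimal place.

apply F[0]=+3.602 → step 1: x=0.000, v=0.050, θ=0.024, ω=-0.064
apply F[1]=+2.302 → step 2: x=0.002, v=0.081, θ=0.023, ω=-0.101
apply F[2]=+1.387 → step 3: x=0.004, v=0.100, θ=0.020, ω=-0.121
apply F[3]=+0.751 → step 4: x=0.006, v=0.110, θ=0.018, ω=-0.130
apply F[4]=+0.313 → step 5: x=0.008, v=0.113, θ=0.015, ω=-0.130
apply F[5]=+0.017 → step 6: x=0.010, v=0.113, θ=0.013, ω=-0.125
apply F[6]=-0.178 → step 7: x=0.012, v=0.109, θ=0.010, ω=-0.118
apply F[7]=-0.303 → step 8: x=0.015, v=0.104, θ=0.008, ω=-0.108
apply F[8]=-0.379 → step 9: x=0.017, v=0.099, θ=0.006, ω=-0.098
apply F[9]=-0.420 → step 10: x=0.019, v=0.092, θ=0.004, ω=-0.088
apply F[10]=-0.437 → step 11: x=0.020, v=0.086, θ=0.003, ω=-0.078
apply F[11]=-0.438 → step 12: x=0.022, v=0.079, θ=0.001, ω=-0.068
apply F[12]=-0.430 → step 13: x=0.023, v=0.073, θ=-0.000, ω=-0.059
apply F[13]=-0.415 → step 14: x=0.025, v=0.067, θ=-0.001, ω=-0.051
apply F[14]=-0.396 → step 15: x=0.026, v=0.062, θ=-0.002, ω=-0.044
apply F[15]=-0.376 → step 16: x=0.027, v=0.057, θ=-0.003, ω=-0.037
apply F[16]=-0.354 → step 17: x=0.028, v=0.052, θ=-0.004, ω=-0.031
apply F[17]=-0.333 → step 18: x=0.029, v=0.047, θ=-0.004, ω=-0.026
apply F[18]=-0.312 → step 19: x=0.030, v=0.043, θ=-0.005, ω=-0.021
apply F[19]=-0.292 → step 20: x=0.031, v=0.039, θ=-0.005, ω=-0.017
apply F[20]=-0.273 → step 21: x=0.032, v=0.036, θ=-0.005, ω=-0.014
apply F[21]=-0.256 → step 22: x=0.033, v=0.032, θ=-0.006, ω=-0.011
apply F[22]=-0.240 → step 23: x=0.033, v=0.029, θ=-0.006, ω=-0.008
apply F[23]=-0.225 → step 24: x=0.034, v=0.026, θ=-0.006, ω=-0.005
apply F[24]=-0.211 → step 25: x=0.034, v=0.024, θ=-0.006, ω=-0.003
apply F[25]=-0.199 → step 26: x=0.035, v=0.021, θ=-0.006, ω=-0.002
apply F[26]=-0.186 → step 27: x=0.035, v=0.019, θ=-0.006, ω=0.000
apply F[27]=-0.176 → step 28: x=0.035, v=0.017, θ=-0.006, ω=0.001
apply F[28]=-0.165 → step 29: x=0.036, v=0.015, θ=-0.006, ω=0.002
apply F[29]=-0.156 → step 30: x=0.036, v=0.013, θ=-0.006, ω=0.003
apply F[30]=-0.148 → step 31: x=0.036, v=0.011, θ=-0.006, ω=0.004
Max |angle| over trajectory = 0.025 rad = 1.4°.

Answer: 1.4°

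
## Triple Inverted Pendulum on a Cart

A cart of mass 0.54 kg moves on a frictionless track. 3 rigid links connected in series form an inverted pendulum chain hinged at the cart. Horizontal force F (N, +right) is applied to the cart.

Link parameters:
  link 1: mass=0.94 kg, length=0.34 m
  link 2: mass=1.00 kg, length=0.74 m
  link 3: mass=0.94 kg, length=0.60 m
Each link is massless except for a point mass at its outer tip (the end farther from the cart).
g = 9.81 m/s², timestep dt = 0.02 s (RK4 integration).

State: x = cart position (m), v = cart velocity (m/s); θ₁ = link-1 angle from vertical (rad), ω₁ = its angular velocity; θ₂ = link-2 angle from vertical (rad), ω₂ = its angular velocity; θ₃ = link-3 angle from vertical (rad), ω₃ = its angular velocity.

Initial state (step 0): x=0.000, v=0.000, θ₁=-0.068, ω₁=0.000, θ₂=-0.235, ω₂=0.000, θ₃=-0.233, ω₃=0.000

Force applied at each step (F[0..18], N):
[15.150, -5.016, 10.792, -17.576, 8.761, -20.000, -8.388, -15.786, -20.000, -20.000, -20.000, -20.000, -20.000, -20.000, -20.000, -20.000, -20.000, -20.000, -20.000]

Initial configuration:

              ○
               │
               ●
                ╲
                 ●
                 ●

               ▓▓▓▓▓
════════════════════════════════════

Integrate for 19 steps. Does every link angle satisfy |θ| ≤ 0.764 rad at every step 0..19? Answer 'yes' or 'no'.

apply F[0]=+15.150 → step 1: x=0.006, v=0.614, θ₁=-0.085, ω₁=-1.713, θ₂=-0.236, ω₂=-0.092, θ₃=-0.233, ω₃=0.001
apply F[1]=-5.016 → step 2: x=0.017, v=0.526, θ₁=-0.116, ω₁=-1.364, θ₂=-0.239, ω₂=-0.194, θ₃=-0.233, ω₃=0.003
apply F[2]=+10.792 → step 3: x=0.033, v=0.995, θ₁=-0.157, ω₁=-2.744, θ₂=-0.243, ω₂=-0.240, θ₃=-0.233, ω₃=0.006
apply F[3]=-17.576 → step 4: x=0.048, v=0.569, θ₁=-0.199, ω₁=-1.521, θ₂=-0.249, ω₂=-0.308, θ₃=-0.233, ω₃=0.016
apply F[4]=+8.761 → step 5: x=0.064, v=0.974, θ₁=-0.242, ω₁=-2.792, θ₂=-0.255, ω₂=-0.320, θ₃=-0.232, ω₃=0.020
apply F[5]=-20.000 → step 6: x=0.079, v=0.588, θ₁=-0.288, ω₁=-1.864, θ₂=-0.262, ω₂=-0.319, θ₃=-0.232, ω₃=0.042
apply F[6]=-8.388 → step 7: x=0.091, v=0.553, θ₁=-0.326, ω₁=-1.983, θ₂=-0.268, ω₂=-0.297, θ₃=-0.231, ω₃=0.060
apply F[7]=-15.786 → step 8: x=0.100, v=0.366, θ₁=-0.363, ω₁=-1.761, θ₂=-0.273, ω₂=-0.240, θ₃=-0.229, ω₃=0.089
apply F[8]=-20.000 → step 9: x=0.105, v=0.120, θ₁=-0.395, ω₁=-1.458, θ₂=-0.277, ω₂=-0.146, θ₃=-0.227, ω₃=0.127
apply F[9]=-20.000 → step 10: x=0.105, v=-0.100, θ₁=-0.423, ω₁=-1.287, θ₂=-0.279, ω₂=-0.030, θ₃=-0.224, ω₃=0.168
apply F[10]=-20.000 → step 11: x=0.101, v=-0.302, θ₁=-0.447, ω₁=-1.216, θ₂=-0.278, ω₂=0.108, θ₃=-0.220, ω₃=0.211
apply F[11]=-20.000 → step 12: x=0.093, v=-0.492, θ₁=-0.472, ω₁=-1.224, θ₂=-0.274, ω₂=0.267, θ₃=-0.216, ω₃=0.254
apply F[12]=-20.000 → step 13: x=0.081, v=-0.674, θ₁=-0.497, ω₁=-1.299, θ₂=-0.267, ω₂=0.448, θ₃=-0.210, ω₃=0.295
apply F[13]=-20.000 → step 14: x=0.066, v=-0.853, θ₁=-0.524, ω₁=-1.430, θ₂=-0.256, ω₂=0.652, θ₃=-0.204, ω₃=0.332
apply F[14]=-20.000 → step 15: x=0.047, v=-1.034, θ₁=-0.554, ω₁=-1.604, θ₂=-0.241, ω₂=0.882, θ₃=-0.197, ω₃=0.362
apply F[15]=-20.000 → step 16: x=0.024, v=-1.221, θ₁=-0.588, ω₁=-1.808, θ₂=-0.221, ω₂=1.139, θ₃=-0.189, ω₃=0.384
apply F[16]=-20.000 → step 17: x=-0.002, v=-1.420, θ₁=-0.627, ω₁=-2.025, θ₂=-0.195, ω₂=1.420, θ₃=-0.182, ω₃=0.396
apply F[17]=-20.000 → step 18: x=-0.033, v=-1.634, θ₁=-0.669, ω₁=-2.237, θ₂=-0.164, ω₂=1.725, θ₃=-0.174, ω₃=0.397
apply F[18]=-20.000 → step 19: x=-0.068, v=-1.867, θ₁=-0.716, ω₁=-2.422, θ₂=-0.126, ω₂=2.049, θ₃=-0.166, ω₃=0.389
Max |angle| over trajectory = 0.716 rad; bound = 0.764 → within bound.

Answer: yes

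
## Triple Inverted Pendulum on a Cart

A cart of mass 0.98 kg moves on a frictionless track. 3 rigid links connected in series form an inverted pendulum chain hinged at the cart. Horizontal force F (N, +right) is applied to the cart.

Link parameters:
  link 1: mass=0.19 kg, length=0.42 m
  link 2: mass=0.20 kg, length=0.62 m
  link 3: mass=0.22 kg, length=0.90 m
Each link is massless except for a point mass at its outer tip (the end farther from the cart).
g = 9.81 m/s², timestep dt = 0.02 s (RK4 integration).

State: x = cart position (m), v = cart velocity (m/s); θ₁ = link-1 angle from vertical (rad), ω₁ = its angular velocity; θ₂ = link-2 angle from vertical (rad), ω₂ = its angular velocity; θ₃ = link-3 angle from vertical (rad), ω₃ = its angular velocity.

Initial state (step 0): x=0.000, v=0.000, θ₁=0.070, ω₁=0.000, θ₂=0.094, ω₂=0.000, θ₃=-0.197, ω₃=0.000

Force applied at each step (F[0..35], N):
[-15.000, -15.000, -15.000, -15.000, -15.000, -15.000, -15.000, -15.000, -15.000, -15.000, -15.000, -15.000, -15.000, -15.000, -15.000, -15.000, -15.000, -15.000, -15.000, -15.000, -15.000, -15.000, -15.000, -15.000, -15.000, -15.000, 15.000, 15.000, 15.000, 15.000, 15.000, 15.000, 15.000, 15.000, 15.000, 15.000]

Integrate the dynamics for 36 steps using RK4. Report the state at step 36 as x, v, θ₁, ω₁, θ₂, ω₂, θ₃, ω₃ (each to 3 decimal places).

apply F[0]=-15.000 → step 1: x=-0.003, v=-0.313, θ₁=0.078, ω₁=0.760, θ₂=0.095, ω₂=0.095, θ₃=-0.198, ω₃=-0.105
apply F[1]=-15.000 → step 2: x=-0.013, v=-0.628, θ₁=0.101, ω₁=1.539, θ₂=0.098, ω₂=0.172, θ₃=-0.201, ω₃=-0.202
apply F[2]=-15.000 → step 3: x=-0.028, v=-0.942, θ₁=0.139, ω₁=2.349, θ₂=0.102, ω₂=0.218, θ₃=-0.206, ω₃=-0.281
apply F[3]=-15.000 → step 4: x=-0.050, v=-1.255, θ₁=0.195, ω₁=3.183, θ₂=0.106, ω₂=0.231, θ₃=-0.212, ω₃=-0.330
apply F[4]=-15.000 → step 5: x=-0.078, v=-1.563, θ₁=0.267, ω₁=4.005, θ₂=0.111, ω₂=0.231, θ₃=-0.219, ω₃=-0.336
apply F[5]=-15.000 → step 6: x=-0.113, v=-1.858, θ₁=0.354, ω₁=4.759, θ₂=0.116, ω₂=0.260, θ₃=-0.225, ω₃=-0.295
apply F[6]=-15.000 → step 7: x=-0.153, v=-2.135, θ₁=0.456, ω₁=5.387, θ₂=0.122, ω₂=0.371, θ₃=-0.230, ω₃=-0.209
apply F[7]=-15.000 → step 8: x=-0.198, v=-2.392, θ₁=0.569, ω₁=5.864, θ₂=0.131, ω₂=0.601, θ₃=-0.233, ω₃=-0.091
apply F[8]=-15.000 → step 9: x=-0.248, v=-2.630, θ₁=0.690, ω₁=6.201, θ₂=0.147, ω₂=0.961, θ₃=-0.234, ω₃=0.044
apply F[9]=-15.000 → step 10: x=-0.303, v=-2.851, θ₁=0.816, ω₁=6.425, θ₂=0.170, ω₂=1.439, θ₃=-0.232, ω₃=0.189
apply F[10]=-15.000 → step 11: x=-0.362, v=-3.058, θ₁=0.946, ω₁=6.555, θ₂=0.205, ω₂=2.017, θ₃=-0.226, ω₃=0.341
apply F[11]=-15.000 → step 12: x=-0.425, v=-3.253, θ₁=1.078, ω₁=6.601, θ₂=0.252, ω₂=2.675, θ₃=-0.218, ω₃=0.504
apply F[12]=-15.000 → step 13: x=-0.492, v=-3.438, θ₁=1.210, ω₁=6.557, θ₂=0.312, ω₂=3.392, θ₃=-0.206, ω₃=0.683
apply F[13]=-15.000 → step 14: x=-0.563, v=-3.616, θ₁=1.339, ω₁=6.410, θ₂=0.388, ω₂=4.146, θ₃=-0.190, ω₃=0.890
apply F[14]=-15.000 → step 15: x=-0.637, v=-3.789, θ₁=1.465, ω₁=6.141, θ₂=0.478, ω₂=4.914, θ₃=-0.170, ω₃=1.137
apply F[15]=-15.000 → step 16: x=-0.714, v=-3.959, θ₁=1.584, ω₁=5.728, θ₂=0.584, ω₂=5.672, θ₃=-0.145, ω₃=1.438
apply F[16]=-15.000 → step 17: x=-0.795, v=-4.128, θ₁=1.693, ω₁=5.159, θ₂=0.705, ω₂=6.399, θ₃=-0.112, ω₃=1.810
apply F[17]=-15.000 → step 18: x=-0.879, v=-4.297, θ₁=1.789, ω₁=4.428, θ₂=0.840, ω₂=7.080, θ₃=-0.072, ω₃=2.269
apply F[18]=-15.000 → step 19: x=-0.967, v=-4.464, θ₁=1.869, ω₁=3.544, θ₂=0.988, ω₂=7.705, θ₃=-0.021, ω₃=2.833
apply F[19]=-15.000 → step 20: x=-1.058, v=-4.624, θ₁=1.930, ω₁=2.539, θ₂=1.148, ω₂=8.268, θ₃=0.043, ω₃=3.523
apply F[20]=-15.000 → step 21: x=-1.152, v=-4.768, θ₁=1.970, ω₁=1.473, θ₂=1.318, ω₂=8.747, θ₃=0.121, ω₃=4.368
apply F[21]=-15.000 → step 22: x=-1.248, v=-4.886, θ₁=1.990, ω₁=0.464, θ₂=1.496, ω₂=9.075, θ₃=0.218, ω₃=5.393
apply F[22]=-15.000 → step 23: x=-1.347, v=-4.973, θ₁=1.991, ω₁=-0.290, θ₂=1.679, ω₂=9.096, θ₃=0.338, ω₃=6.595
apply F[23]=-15.000 → step 24: x=-1.447, v=-5.038, θ₁=1.981, ω₁=-0.567, θ₂=1.857, ω₂=8.581, θ₃=0.483, ω₃=7.885
apply F[24]=-15.000 → step 25: x=-1.549, v=-5.111, θ₁=1.972, ω₁=-0.314, θ₂=2.018, ω₂=7.404, θ₃=0.653, ω₃=9.086
apply F[25]=-15.000 → step 26: x=-1.652, v=-5.215, θ₁=1.971, ω₁=0.283, θ₂=2.149, ω₂=5.657, θ₃=0.845, ω₃=10.082
apply F[26]=+15.000 → step 27: x=-1.753, v=-4.879, θ₁=1.986, ω₁=1.240, θ₂=2.245, ω₂=3.973, θ₃=1.051, ω₃=10.487
apply F[27]=+15.000 → step 28: x=-1.847, v=-4.537, θ₁=2.021, ω₁=2.281, θ₂=2.307, ω₂=2.187, θ₃=1.264, ω₃=10.889
apply F[28]=+15.000 → step 29: x=-1.934, v=-4.157, θ₁=2.079, ω₁=3.518, θ₂=2.332, ω₂=0.232, θ₃=1.487, ω₃=11.426
apply F[29]=+15.000 → step 30: x=-2.013, v=-3.679, θ₁=2.164, ω₁=5.088, θ₂=2.315, ω₂=-1.972, θ₃=1.723, ω₃=12.256
apply F[30]=+15.000 → step 31: x=-2.080, v=-2.998, θ₁=2.284, ω₁=6.788, θ₂=2.254, ω₂=-3.987, θ₃=1.980, ω₃=13.357
apply F[31]=+15.000 → step 32: x=-2.131, v=-2.158, θ₁=2.426, ω₁=7.176, θ₂=2.172, ω₂=-3.648, θ₃=2.253, ω₃=13.749
apply F[32]=+15.000 → step 33: x=-2.168, v=-1.495, θ₁=2.561, ω₁=6.234, θ₂=2.125, ω₂=-0.795, θ₃=2.521, ω₃=13.002
apply F[33]=+15.000 → step 34: x=-2.192, v=-1.008, θ₁=2.677, ω₁=5.381, θ₂=2.142, ω₂=2.423, θ₃=2.772, ω₃=12.037
apply F[34]=+15.000 → step 35: x=-2.208, v=-0.589, θ₁=2.777, ω₁=4.687, θ₂=2.222, ω₂=5.539, θ₃=3.003, ω₃=11.047
apply F[35]=+15.000 → step 36: x=-2.216, v=-0.188, θ₁=2.863, ω₁=3.854, θ₂=2.363, ω₂=8.660, θ₃=3.212, ω₃=9.841

Answer: x=-2.216, v=-0.188, θ₁=2.863, ω₁=3.854, θ₂=2.363, ω₂=8.660, θ₃=3.212, ω₃=9.841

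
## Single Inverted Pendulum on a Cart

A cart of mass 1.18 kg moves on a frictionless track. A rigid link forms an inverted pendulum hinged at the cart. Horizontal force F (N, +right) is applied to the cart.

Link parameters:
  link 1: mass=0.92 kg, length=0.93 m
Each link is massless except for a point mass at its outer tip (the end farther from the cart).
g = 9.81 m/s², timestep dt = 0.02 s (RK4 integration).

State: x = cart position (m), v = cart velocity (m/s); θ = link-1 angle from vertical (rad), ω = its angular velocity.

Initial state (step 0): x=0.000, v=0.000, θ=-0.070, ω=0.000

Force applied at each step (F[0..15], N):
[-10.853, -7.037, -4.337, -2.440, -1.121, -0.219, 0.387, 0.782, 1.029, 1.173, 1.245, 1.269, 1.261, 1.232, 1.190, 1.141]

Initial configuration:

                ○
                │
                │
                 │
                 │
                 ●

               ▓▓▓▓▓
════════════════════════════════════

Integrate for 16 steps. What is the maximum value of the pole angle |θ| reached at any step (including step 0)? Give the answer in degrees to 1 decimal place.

Answer: 4.0°

Derivation:
apply F[0]=-10.853 → step 1: x=-0.002, v=-0.173, θ=-0.068, ω=0.171
apply F[1]=-7.037 → step 2: x=-0.006, v=-0.282, θ=-0.064, ω=0.273
apply F[2]=-4.337 → step 3: x=-0.013, v=-0.346, θ=-0.058, ω=0.329
apply F[3]=-2.440 → step 4: x=-0.020, v=-0.379, θ=-0.051, ω=0.353
apply F[4]=-1.121 → step 5: x=-0.027, v=-0.391, θ=-0.044, ω=0.356
apply F[5]=-0.219 → step 6: x=-0.035, v=-0.388, θ=-0.037, ω=0.345
apply F[6]=+0.387 → step 7: x=-0.043, v=-0.377, θ=-0.030, ω=0.325
apply F[7]=+0.782 → step 8: x=-0.050, v=-0.359, θ=-0.024, ω=0.301
apply F[8]=+1.029 → step 9: x=-0.057, v=-0.339, θ=-0.018, ω=0.275
apply F[9]=+1.173 → step 10: x=-0.064, v=-0.316, θ=-0.013, ω=0.247
apply F[10]=+1.245 → step 11: x=-0.070, v=-0.294, θ=-0.008, ω=0.221
apply F[11]=+1.269 → step 12: x=-0.076, v=-0.271, θ=-0.004, ω=0.195
apply F[12]=+1.261 → step 13: x=-0.081, v=-0.249, θ=-0.000, ω=0.171
apply F[13]=+1.232 → step 14: x=-0.086, v=-0.229, θ=0.003, ω=0.149
apply F[14]=+1.190 → step 15: x=-0.090, v=-0.209, θ=0.006, ω=0.129
apply F[15]=+1.141 → step 16: x=-0.094, v=-0.191, θ=0.008, ω=0.111
Max |angle| over trajectory = 0.070 rad = 4.0°.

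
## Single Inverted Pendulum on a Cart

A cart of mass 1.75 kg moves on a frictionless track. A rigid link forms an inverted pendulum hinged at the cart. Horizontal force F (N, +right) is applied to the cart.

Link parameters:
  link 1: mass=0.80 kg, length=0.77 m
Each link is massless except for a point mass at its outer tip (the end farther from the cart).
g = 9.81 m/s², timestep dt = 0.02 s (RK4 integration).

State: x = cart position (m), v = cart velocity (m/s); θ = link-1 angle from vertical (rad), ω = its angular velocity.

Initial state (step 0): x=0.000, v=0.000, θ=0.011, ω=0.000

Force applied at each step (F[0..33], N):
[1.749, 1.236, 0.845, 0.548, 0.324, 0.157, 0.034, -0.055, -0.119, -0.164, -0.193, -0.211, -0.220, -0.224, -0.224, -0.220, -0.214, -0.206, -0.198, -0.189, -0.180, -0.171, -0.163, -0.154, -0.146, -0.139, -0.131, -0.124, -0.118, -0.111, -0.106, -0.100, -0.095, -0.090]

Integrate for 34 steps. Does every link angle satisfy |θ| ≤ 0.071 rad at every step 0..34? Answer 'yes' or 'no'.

Answer: yes

Derivation:
apply F[0]=+1.749 → step 1: x=0.000, v=0.019, θ=0.011, ω=-0.022
apply F[1]=+1.236 → step 2: x=0.001, v=0.032, θ=0.010, ω=-0.036
apply F[2]=+0.845 → step 3: x=0.001, v=0.041, θ=0.009, ω=-0.045
apply F[3]=+0.548 → step 4: x=0.002, v=0.046, θ=0.008, ω=-0.050
apply F[4]=+0.324 → step 5: x=0.003, v=0.049, θ=0.007, ω=-0.052
apply F[5]=+0.157 → step 6: x=0.004, v=0.051, θ=0.006, ω=-0.052
apply F[6]=+0.034 → step 7: x=0.005, v=0.050, θ=0.005, ω=-0.050
apply F[7]=-0.055 → step 8: x=0.006, v=0.049, θ=0.004, ω=-0.047
apply F[8]=-0.119 → step 9: x=0.007, v=0.048, θ=0.003, ω=-0.044
apply F[9]=-0.164 → step 10: x=0.008, v=0.046, θ=0.003, ω=-0.041
apply F[10]=-0.193 → step 11: x=0.009, v=0.043, θ=0.002, ω=-0.037
apply F[11]=-0.211 → step 12: x=0.010, v=0.041, θ=0.001, ω=-0.033
apply F[12]=-0.220 → step 13: x=0.011, v=0.038, θ=0.001, ω=-0.030
apply F[13]=-0.224 → step 14: x=0.011, v=0.035, θ=-0.000, ω=-0.026
apply F[14]=-0.224 → step 15: x=0.012, v=0.033, θ=-0.001, ω=-0.023
apply F[15]=-0.220 → step 16: x=0.013, v=0.030, θ=-0.001, ω=-0.020
apply F[16]=-0.214 → step 17: x=0.013, v=0.028, θ=-0.001, ω=-0.017
apply F[17]=-0.206 → step 18: x=0.014, v=0.026, θ=-0.002, ω=-0.015
apply F[18]=-0.198 → step 19: x=0.014, v=0.024, θ=-0.002, ω=-0.013
apply F[19]=-0.189 → step 20: x=0.015, v=0.022, θ=-0.002, ω=-0.010
apply F[20]=-0.180 → step 21: x=0.015, v=0.020, θ=-0.002, ω=-0.009
apply F[21]=-0.171 → step 22: x=0.016, v=0.018, θ=-0.003, ω=-0.007
apply F[22]=-0.163 → step 23: x=0.016, v=0.017, θ=-0.003, ω=-0.006
apply F[23]=-0.154 → step 24: x=0.016, v=0.015, θ=-0.003, ω=-0.004
apply F[24]=-0.146 → step 25: x=0.017, v=0.014, θ=-0.003, ω=-0.003
apply F[25]=-0.139 → step 26: x=0.017, v=0.012, θ=-0.003, ω=-0.002
apply F[26]=-0.131 → step 27: x=0.017, v=0.011, θ=-0.003, ω=-0.001
apply F[27]=-0.124 → step 28: x=0.017, v=0.010, θ=-0.003, ω=-0.000
apply F[28]=-0.118 → step 29: x=0.017, v=0.009, θ=-0.003, ω=0.000
apply F[29]=-0.111 → step 30: x=0.018, v=0.008, θ=-0.003, ω=0.001
apply F[30]=-0.106 → step 31: x=0.018, v=0.007, θ=-0.003, ω=0.001
apply F[31]=-0.100 → step 32: x=0.018, v=0.006, θ=-0.003, ω=0.002
apply F[32]=-0.095 → step 33: x=0.018, v=0.005, θ=-0.003, ω=0.002
apply F[33]=-0.090 → step 34: x=0.018, v=0.004, θ=-0.003, ω=0.002
Max |angle| over trajectory = 0.011 rad; bound = 0.071 → within bound.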